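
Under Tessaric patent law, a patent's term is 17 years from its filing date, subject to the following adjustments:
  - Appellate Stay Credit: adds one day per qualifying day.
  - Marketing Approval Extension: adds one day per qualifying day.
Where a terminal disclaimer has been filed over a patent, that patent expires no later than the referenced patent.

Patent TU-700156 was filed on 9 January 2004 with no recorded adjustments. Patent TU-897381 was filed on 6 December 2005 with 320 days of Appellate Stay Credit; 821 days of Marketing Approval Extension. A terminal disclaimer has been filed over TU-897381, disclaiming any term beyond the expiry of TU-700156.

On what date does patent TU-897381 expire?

Natural term of TU-897381:
  Base: filing + 17 years → 6 December 2022.
  Appellate Stay Credit: +320 days → 22 October 2023.
  Marketing Approval Extension: +821 days → 20 January 2026.
Expiry of referenced patent TU-700156:
  Base: filing + 17 years → 9 January 2021.
Terminal disclaimer: TU-897381 expires on the earlier of 20 January 2026 and 9 January 2021.

2021-01-09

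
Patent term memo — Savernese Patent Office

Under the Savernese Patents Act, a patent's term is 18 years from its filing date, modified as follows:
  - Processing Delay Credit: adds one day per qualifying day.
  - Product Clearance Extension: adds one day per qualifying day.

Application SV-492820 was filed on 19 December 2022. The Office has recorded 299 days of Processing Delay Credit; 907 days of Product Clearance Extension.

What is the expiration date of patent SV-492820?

Base term: filing date + 18 years → 19 December 2040.
Processing Delay Credit: +299 days → 14 October 2041.
Product Clearance Extension: +907 days → 8 April 2044.

2044-04-08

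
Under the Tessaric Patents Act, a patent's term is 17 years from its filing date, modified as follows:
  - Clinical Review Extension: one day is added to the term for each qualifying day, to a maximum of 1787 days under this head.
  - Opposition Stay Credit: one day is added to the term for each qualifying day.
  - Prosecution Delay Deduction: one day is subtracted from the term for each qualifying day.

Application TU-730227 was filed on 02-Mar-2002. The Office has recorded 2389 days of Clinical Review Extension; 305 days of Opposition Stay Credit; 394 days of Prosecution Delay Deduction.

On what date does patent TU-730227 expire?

2023-10-25

Base term: filing date + 17 years → 2 March 2019.
Clinical Review Extension: 2389 days claimed exceeds the 1787-day cap, so +1787 days → 22 January 2024.
Opposition Stay Credit: +305 days → 22 November 2024.
Prosecution Delay Deduction: −394 days → 25 October 2023.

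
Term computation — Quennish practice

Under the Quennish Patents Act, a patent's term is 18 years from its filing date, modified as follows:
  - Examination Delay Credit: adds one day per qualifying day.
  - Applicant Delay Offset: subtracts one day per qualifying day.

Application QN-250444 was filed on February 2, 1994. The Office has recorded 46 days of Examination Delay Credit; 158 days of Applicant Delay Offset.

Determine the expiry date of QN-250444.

Base term: filing date + 18 years → 2 February 2012.
Examination Delay Credit: +46 days → 19 March 2012.
Applicant Delay Offset: −158 days → 13 October 2011.

October 13, 2011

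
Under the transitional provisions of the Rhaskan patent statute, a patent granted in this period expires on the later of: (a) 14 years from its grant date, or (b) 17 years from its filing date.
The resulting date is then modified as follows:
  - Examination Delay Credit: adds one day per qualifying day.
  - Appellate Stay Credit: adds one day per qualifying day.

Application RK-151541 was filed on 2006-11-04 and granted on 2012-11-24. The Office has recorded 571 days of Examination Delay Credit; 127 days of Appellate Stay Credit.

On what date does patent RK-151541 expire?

(a) grant + 14 years → 24 November 2026.
(b) filing + 17 years → 4 November 2023.
Later of the two: 24 November 2026.
Examination Delay Credit: +571 days → 17 June 2028.
Appellate Stay Credit: +127 days → 22 October 2028.

2028-10-22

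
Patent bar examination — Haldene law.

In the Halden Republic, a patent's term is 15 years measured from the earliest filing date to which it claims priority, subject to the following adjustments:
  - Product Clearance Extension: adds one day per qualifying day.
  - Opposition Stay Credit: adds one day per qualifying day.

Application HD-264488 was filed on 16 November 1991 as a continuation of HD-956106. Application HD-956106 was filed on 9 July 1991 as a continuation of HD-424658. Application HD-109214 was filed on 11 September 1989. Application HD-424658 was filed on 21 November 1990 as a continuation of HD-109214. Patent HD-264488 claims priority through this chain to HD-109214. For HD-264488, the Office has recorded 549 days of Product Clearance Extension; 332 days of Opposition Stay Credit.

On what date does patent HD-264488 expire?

Earliest priority filing: 11 September 1989.
Base term: 11 September 1989 + 15 years → 11 September 2004.
Product Clearance Extension: +549 days → 14 March 2006.
Opposition Stay Credit: +332 days → 9 February 2007.

February 9, 2007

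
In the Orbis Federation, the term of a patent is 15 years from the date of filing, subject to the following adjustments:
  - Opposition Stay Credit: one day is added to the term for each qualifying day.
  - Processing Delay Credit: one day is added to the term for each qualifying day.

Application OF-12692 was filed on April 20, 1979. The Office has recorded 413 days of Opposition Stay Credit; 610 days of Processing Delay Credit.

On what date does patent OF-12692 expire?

Base term: filing date + 15 years → 20 April 1994.
Opposition Stay Credit: +413 days → 7 June 1995.
Processing Delay Credit: +610 days → 6 February 1997.

February 6, 1997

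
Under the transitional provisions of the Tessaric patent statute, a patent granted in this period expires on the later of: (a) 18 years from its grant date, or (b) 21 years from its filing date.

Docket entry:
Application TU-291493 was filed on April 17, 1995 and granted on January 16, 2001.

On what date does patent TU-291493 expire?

January 16, 2019

(a) grant + 18 years → 16 January 2019.
(b) filing + 21 years → 17 April 2016.
Later of the two: 16 January 2019.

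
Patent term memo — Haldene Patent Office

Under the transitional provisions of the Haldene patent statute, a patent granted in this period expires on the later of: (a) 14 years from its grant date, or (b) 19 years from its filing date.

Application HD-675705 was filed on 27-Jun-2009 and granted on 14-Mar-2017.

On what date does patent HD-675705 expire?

(a) grant + 14 years → 14 March 2031.
(b) filing + 19 years → 27 June 2028.
Later of the two: 14 March 2031.

2031-03-14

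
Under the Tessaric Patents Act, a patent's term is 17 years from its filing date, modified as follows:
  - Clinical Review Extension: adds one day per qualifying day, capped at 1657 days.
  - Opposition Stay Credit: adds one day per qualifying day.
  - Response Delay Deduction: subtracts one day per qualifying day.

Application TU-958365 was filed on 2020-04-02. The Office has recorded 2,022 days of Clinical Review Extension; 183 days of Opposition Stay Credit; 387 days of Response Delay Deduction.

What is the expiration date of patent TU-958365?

March 25, 2041

Base term: filing date + 17 years → 2 April 2037.
Clinical Review Extension: 2022 days claimed exceeds the 1657-day cap, so +1657 days → 15 October 2041.
Opposition Stay Credit: +183 days → 16 April 2042.
Response Delay Deduction: −387 days → 25 March 2041.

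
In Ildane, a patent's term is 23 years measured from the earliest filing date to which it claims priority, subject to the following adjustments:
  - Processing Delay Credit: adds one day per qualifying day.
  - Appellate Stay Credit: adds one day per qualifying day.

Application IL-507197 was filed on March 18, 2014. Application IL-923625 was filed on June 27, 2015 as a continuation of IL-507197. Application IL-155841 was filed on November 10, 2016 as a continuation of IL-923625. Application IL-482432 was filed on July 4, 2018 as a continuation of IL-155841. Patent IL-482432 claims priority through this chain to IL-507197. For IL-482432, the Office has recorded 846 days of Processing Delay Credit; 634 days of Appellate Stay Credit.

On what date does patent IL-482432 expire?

2041-04-06

Earliest priority filing: 18 March 2014.
Base term: 18 March 2014 + 23 years → 18 March 2037.
Processing Delay Credit: +846 days → 12 July 2039.
Appellate Stay Credit: +634 days → 6 April 2041.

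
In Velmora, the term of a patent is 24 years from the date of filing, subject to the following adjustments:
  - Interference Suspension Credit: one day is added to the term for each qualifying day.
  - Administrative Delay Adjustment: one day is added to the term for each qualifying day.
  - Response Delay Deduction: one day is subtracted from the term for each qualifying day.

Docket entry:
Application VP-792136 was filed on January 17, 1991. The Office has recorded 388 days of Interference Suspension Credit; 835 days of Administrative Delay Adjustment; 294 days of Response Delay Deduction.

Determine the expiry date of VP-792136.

August 3, 2017

Base term: filing date + 24 years → 17 January 2015.
Interference Suspension Credit: +388 days → 9 February 2016.
Administrative Delay Adjustment: +835 days → 24 May 2018.
Response Delay Deduction: −294 days → 3 August 2017.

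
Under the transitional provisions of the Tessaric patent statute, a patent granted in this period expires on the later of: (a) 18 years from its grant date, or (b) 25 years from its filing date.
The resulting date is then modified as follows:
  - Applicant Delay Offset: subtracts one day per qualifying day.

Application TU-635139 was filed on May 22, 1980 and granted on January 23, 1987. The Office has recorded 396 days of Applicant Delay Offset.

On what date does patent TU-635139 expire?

(a) grant + 18 years → 23 January 2005.
(b) filing + 25 years → 22 May 2005.
Later of the two: 22 May 2005.
Applicant Delay Offset: −396 days → 21 April 2004.

April 21, 2004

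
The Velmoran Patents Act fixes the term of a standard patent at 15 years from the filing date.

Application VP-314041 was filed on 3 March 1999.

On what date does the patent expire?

Filing date + 15 years → 3 March 2014.

2014-03-03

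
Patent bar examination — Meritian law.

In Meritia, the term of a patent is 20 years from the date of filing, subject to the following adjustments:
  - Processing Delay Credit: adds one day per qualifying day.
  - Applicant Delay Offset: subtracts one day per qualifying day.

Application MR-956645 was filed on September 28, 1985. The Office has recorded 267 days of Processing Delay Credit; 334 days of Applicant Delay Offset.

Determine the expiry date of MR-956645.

2005-07-23

Base term: filing date + 20 years → 28 September 2005.
Processing Delay Credit: +267 days → 22 June 2006.
Applicant Delay Offset: −334 days → 23 July 2005.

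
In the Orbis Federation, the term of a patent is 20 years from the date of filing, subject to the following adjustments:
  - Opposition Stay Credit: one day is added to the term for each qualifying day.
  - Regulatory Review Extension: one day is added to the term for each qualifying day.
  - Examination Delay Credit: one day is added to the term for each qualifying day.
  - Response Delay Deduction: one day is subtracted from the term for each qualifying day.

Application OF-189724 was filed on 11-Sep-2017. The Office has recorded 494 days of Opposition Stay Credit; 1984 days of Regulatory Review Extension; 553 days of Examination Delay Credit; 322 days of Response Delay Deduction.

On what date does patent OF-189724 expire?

Base term: filing date + 20 years → 11 September 2037.
Opposition Stay Credit: +494 days → 18 January 2039.
Regulatory Review Extension: +1984 days → 24 June 2044.
Examination Delay Credit: +553 days → 29 December 2045.
Response Delay Deduction: −322 days → 10 February 2045.

February 10, 2045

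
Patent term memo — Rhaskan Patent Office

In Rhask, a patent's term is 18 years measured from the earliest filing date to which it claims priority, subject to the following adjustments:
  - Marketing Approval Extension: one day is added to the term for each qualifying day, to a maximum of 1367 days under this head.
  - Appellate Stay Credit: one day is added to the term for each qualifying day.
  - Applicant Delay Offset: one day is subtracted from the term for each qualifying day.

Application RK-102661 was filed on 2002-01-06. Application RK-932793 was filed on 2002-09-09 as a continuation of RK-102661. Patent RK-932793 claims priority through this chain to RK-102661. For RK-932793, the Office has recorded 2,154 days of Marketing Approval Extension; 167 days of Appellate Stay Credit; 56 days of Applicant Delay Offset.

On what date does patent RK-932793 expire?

Earliest priority filing: 6 January 2002.
Base term: 6 January 2002 + 18 years → 6 January 2020.
Marketing Approval Extension: 2154 days claimed exceeds the 1367-day cap, so +1367 days → 4 October 2023.
Appellate Stay Credit: +167 days → 19 March 2024.
Applicant Delay Offset: −56 days → 23 January 2024.

2024-01-23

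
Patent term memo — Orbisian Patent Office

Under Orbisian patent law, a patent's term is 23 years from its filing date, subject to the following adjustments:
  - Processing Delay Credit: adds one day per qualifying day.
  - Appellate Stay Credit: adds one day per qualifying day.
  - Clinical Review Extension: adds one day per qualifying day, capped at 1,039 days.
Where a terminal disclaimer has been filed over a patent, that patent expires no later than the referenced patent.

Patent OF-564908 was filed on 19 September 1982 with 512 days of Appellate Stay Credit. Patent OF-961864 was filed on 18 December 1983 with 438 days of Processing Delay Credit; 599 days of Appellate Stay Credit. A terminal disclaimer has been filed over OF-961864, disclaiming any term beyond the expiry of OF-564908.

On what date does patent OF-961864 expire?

2007-02-13

Natural term of OF-961864:
  Base: filing + 23 years → 18 December 2006.
  Processing Delay Credit: +438 days → 29 February 2008.
  Appellate Stay Credit: +599 days → 20 October 2009.
Expiry of referenced patent OF-564908:
  Base: filing + 23 years → 19 September 2005.
  Appellate Stay Credit: +512 days → 13 February 2007.
Terminal disclaimer: OF-961864 expires on the earlier of 20 October 2009 and 13 February 2007.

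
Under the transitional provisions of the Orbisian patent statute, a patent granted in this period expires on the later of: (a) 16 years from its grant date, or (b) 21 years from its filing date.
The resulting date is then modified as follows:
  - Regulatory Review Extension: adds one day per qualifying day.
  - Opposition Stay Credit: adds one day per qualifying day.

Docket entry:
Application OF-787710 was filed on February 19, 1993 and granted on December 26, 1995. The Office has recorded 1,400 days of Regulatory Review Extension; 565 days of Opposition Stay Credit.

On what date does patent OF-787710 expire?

(a) grant + 16 years → 26 December 2011.
(b) filing + 21 years → 19 February 2014.
Later of the two: 19 February 2014.
Regulatory Review Extension: +1400 days → 20 December 2017.
Opposition Stay Credit: +565 days → 8 July 2019.

July 8, 2019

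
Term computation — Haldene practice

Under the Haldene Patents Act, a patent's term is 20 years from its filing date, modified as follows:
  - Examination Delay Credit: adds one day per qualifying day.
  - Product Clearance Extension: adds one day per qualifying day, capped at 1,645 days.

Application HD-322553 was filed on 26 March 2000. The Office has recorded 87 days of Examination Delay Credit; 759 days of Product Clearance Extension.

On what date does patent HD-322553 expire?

2022-07-20

Base term: filing date + 20 years → 26 March 2020.
Examination Delay Credit: +87 days → 21 June 2020.
Product Clearance Extension: 759 days (within the 1645-day cap) → +759 days → 20 July 2022.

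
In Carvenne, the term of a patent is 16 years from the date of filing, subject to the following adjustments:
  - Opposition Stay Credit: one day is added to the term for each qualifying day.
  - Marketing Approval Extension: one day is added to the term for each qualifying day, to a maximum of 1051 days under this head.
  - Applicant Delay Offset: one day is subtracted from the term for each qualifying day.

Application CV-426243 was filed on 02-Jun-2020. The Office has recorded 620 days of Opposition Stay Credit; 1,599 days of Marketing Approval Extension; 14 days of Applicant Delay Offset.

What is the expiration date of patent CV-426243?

Base term: filing date + 16 years → 2 June 2036.
Opposition Stay Credit: +620 days → 12 February 2038.
Marketing Approval Extension: 1599 days claimed exceeds the 1051-day cap, so +1051 days → 29 December 2040.
Applicant Delay Offset: −14 days → 15 December 2040.

December 15, 2040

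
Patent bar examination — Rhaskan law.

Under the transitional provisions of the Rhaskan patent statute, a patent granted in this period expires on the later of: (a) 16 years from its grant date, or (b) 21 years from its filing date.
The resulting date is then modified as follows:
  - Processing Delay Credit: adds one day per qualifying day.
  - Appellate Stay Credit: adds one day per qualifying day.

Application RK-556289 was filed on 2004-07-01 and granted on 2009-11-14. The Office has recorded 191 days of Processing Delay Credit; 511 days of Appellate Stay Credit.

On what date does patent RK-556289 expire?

2027-10-17

(a) grant + 16 years → 14 November 2025.
(b) filing + 21 years → 1 July 2025.
Later of the two: 14 November 2025.
Processing Delay Credit: +191 days → 24 May 2026.
Appellate Stay Credit: +511 days → 17 October 2027.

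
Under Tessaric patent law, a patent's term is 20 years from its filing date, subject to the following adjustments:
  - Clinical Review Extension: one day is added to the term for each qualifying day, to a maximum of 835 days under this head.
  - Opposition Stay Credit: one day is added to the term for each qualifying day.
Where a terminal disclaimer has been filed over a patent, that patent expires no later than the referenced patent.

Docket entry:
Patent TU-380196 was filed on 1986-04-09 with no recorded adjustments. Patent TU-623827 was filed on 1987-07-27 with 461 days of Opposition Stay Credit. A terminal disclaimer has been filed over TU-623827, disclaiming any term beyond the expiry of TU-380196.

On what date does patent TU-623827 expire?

April 9, 2006

Natural term of TU-623827:
  Base: filing + 20 years → 27 July 2007.
  Opposition Stay Credit: +461 days → 30 October 2008.
Expiry of referenced patent TU-380196:
  Base: filing + 20 years → 9 April 2006.
Terminal disclaimer: TU-623827 expires on the earlier of 30 October 2008 and 9 April 2006.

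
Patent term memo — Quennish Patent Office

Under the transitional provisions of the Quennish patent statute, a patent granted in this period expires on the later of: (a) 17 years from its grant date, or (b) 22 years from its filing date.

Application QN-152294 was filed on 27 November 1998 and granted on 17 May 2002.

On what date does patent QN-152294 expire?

2020-11-27

(a) grant + 17 years → 17 May 2019.
(b) filing + 22 years → 27 November 2020.
Later of the two: 27 November 2020.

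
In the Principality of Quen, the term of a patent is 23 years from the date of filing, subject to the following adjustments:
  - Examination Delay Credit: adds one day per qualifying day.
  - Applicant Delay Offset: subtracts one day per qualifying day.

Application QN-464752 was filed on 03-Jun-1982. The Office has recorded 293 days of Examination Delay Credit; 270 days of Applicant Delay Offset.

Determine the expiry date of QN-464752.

June 26, 2005

Base term: filing date + 23 years → 3 June 2005.
Examination Delay Credit: +293 days → 23 March 2006.
Applicant Delay Offset: −270 days → 26 June 2005.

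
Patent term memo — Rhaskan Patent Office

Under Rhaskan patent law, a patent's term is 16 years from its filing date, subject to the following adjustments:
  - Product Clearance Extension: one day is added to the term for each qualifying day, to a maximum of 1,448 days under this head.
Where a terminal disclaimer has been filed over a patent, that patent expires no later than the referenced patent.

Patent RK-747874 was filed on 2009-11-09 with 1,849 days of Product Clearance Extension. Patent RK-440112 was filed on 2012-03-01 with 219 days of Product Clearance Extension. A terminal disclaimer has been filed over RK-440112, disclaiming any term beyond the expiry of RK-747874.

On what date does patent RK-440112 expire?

October 6, 2028

Natural term of RK-440112:
  Base: filing + 16 years → 1 March 2028.
  Product Clearance Extension: 219 days (within the 1448-day cap) → +219 days → 6 October 2028.
Expiry of referenced patent RK-747874:
  Base: filing + 16 years → 9 November 2025.
  Product Clearance Extension: 1849 days claimed exceeds the 1448-day cap, so +1448 days → 27 October 2029.
Terminal disclaimer: RK-440112 expires on the earlier of 6 October 2028 and 27 October 2029.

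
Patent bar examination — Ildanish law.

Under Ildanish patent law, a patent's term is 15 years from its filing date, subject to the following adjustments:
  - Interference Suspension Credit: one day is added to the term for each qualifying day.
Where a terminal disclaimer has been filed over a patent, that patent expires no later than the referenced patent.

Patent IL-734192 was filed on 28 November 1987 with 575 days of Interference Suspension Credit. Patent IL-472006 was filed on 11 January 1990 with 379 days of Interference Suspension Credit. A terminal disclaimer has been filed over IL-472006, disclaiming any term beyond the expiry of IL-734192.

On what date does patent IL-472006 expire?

2004-06-25

Natural term of IL-472006:
  Base: filing + 15 years → 11 January 2005.
  Interference Suspension Credit: +379 days → 25 January 2006.
Expiry of referenced patent IL-734192:
  Base: filing + 15 years → 28 November 2002.
  Interference Suspension Credit: +575 days → 25 June 2004.
Terminal disclaimer: IL-472006 expires on the earlier of 25 January 2006 and 25 June 2004.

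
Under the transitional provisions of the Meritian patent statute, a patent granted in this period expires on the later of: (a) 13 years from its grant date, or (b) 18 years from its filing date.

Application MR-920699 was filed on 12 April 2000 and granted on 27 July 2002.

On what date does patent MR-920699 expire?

April 12, 2018

(a) grant + 13 years → 27 July 2015.
(b) filing + 18 years → 12 April 2018.
Later of the two: 12 April 2018.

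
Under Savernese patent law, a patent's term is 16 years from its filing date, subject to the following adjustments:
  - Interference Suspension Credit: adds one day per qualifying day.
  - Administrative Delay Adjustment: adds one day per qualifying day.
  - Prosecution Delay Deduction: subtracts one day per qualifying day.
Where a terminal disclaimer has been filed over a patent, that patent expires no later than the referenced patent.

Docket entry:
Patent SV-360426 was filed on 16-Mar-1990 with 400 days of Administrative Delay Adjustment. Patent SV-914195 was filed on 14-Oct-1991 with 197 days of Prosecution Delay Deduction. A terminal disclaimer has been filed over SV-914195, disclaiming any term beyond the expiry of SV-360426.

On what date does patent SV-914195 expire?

March 31, 2007

Natural term of SV-914195:
  Base: filing + 16 years → 14 October 2007.
  Prosecution Delay Deduction: −197 days → 31 March 2007.
Expiry of referenced patent SV-360426:
  Base: filing + 16 years → 16 March 2006.
  Administrative Delay Adjustment: +400 days → 20 April 2007.
Terminal disclaimer: SV-914195 expires on the earlier of 31 March 2007 and 20 April 2007.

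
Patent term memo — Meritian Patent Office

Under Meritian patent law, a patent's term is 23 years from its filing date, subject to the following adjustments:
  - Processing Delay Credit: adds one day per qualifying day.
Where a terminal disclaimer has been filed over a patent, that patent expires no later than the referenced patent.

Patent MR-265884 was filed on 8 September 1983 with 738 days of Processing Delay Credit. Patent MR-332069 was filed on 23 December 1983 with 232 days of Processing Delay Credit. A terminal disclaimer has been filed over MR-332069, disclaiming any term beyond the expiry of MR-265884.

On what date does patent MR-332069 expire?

2007-08-12

Natural term of MR-332069:
  Base: filing + 23 years → 23 December 2006.
  Processing Delay Credit: +232 days → 12 August 2007.
Expiry of referenced patent MR-265884:
  Base: filing + 23 years → 8 September 2006.
  Processing Delay Credit: +738 days → 15 September 2008.
Terminal disclaimer: MR-332069 expires on the earlier of 12 August 2007 and 15 September 2008.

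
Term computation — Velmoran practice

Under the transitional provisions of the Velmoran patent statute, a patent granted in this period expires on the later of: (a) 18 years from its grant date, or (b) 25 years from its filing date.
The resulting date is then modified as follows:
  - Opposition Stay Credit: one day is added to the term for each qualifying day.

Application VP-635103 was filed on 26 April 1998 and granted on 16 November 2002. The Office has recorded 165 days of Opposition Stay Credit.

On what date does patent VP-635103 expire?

(a) grant + 18 years → 16 November 2020.
(b) filing + 25 years → 26 April 2023.
Later of the two: 26 April 2023.
Opposition Stay Credit: +165 days → 8 October 2023.

October 8, 2023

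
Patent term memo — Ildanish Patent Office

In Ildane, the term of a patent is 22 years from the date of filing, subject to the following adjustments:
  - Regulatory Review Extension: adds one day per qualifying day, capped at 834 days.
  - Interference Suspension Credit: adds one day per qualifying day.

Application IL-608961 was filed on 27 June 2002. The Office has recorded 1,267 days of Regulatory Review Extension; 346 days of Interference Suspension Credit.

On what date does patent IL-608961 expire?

2027-09-20

Base term: filing date + 22 years → 27 June 2024.
Regulatory Review Extension: 1267 days claimed exceeds the 834-day cap, so +834 days → 9 October 2026.
Interference Suspension Credit: +346 days → 20 September 2027.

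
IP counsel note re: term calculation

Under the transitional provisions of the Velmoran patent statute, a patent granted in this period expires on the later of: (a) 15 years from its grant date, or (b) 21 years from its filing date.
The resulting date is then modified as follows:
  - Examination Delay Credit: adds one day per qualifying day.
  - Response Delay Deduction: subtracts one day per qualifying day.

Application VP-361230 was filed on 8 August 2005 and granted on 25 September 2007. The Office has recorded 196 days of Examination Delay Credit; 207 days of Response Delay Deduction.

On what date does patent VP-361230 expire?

July 28, 2026

(a) grant + 15 years → 25 September 2022.
(b) filing + 21 years → 8 August 2026.
Later of the two: 8 August 2026.
Examination Delay Credit: +196 days → 20 February 2027.
Response Delay Deduction: −207 days → 28 July 2026.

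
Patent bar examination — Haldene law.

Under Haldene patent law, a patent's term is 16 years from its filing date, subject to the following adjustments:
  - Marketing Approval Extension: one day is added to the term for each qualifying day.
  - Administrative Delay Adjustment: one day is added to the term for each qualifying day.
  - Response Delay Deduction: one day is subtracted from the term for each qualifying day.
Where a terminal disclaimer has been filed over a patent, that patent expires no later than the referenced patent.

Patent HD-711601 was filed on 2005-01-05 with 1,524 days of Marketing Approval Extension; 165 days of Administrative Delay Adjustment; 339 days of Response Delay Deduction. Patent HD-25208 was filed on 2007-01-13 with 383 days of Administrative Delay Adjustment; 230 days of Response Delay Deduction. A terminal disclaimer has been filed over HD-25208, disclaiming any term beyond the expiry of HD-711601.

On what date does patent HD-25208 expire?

2023-06-15

Natural term of HD-25208:
  Base: filing + 16 years → 13 January 2023.
  Administrative Delay Adjustment: +383 days → 31 January 2024.
  Response Delay Deduction: −230 days → 15 June 2023.
Expiry of referenced patent HD-711601:
  Base: filing + 16 years → 5 January 2021.
  Marketing Approval Extension: +1524 days → 9 March 2025.
  Administrative Delay Adjustment: +165 days → 21 August 2025.
  Response Delay Deduction: −339 days → 16 September 2024.
Terminal disclaimer: HD-25208 expires on the earlier of 15 June 2023 and 16 September 2024.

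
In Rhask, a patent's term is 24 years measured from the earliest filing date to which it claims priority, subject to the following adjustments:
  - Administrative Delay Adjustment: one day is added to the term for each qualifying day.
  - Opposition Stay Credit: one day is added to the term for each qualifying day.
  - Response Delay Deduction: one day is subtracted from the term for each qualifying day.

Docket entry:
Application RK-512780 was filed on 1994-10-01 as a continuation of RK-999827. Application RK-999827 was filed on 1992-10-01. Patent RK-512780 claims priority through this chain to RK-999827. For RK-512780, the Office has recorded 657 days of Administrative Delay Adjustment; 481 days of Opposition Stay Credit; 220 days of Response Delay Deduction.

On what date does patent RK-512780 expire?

Earliest priority filing: 1 October 1992.
Base term: 1 October 1992 + 24 years → 1 October 2016.
Administrative Delay Adjustment: +657 days → 20 July 2018.
Opposition Stay Credit: +481 days → 13 November 2019.
Response Delay Deduction: −220 days → 7 April 2019.

2019-04-07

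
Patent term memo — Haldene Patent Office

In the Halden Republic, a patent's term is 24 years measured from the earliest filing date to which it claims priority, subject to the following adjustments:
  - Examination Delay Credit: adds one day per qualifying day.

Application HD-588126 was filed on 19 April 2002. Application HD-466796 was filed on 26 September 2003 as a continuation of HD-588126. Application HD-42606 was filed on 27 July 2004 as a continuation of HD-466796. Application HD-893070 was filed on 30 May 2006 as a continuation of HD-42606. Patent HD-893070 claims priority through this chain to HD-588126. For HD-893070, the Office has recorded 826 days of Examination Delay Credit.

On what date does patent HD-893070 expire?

Earliest priority filing: 19 April 2002.
Base term: 19 April 2002 + 24 years → 19 April 2026.
Examination Delay Credit: +826 days → 23 July 2028.

July 23, 2028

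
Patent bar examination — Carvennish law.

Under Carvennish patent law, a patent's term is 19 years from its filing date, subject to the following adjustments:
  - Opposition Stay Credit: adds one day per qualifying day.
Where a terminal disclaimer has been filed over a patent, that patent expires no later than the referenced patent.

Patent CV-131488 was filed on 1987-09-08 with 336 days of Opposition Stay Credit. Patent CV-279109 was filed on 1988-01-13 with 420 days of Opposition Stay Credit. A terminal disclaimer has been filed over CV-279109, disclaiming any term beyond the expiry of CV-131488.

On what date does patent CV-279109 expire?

Natural term of CV-279109:
  Base: filing + 19 years → 13 January 2007.
  Opposition Stay Credit: +420 days → 8 March 2008.
Expiry of referenced patent CV-131488:
  Base: filing + 19 years → 8 September 2006.
  Opposition Stay Credit: +336 days → 10 August 2007.
Terminal disclaimer: CV-279109 expires on the earlier of 8 March 2008 and 10 August 2007.

August 10, 2007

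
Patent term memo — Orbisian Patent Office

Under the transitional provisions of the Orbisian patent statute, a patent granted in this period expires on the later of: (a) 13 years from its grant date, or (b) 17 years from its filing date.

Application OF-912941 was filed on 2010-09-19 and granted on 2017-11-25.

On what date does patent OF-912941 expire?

2030-11-25

(a) grant + 13 years → 25 November 2030.
(b) filing + 17 years → 19 September 2027.
Later of the two: 25 November 2030.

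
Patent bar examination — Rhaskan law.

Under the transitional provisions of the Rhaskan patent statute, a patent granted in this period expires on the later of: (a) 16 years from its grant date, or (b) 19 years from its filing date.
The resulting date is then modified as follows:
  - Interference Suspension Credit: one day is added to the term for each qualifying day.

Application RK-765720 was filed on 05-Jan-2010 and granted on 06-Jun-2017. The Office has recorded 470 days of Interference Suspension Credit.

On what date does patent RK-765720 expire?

September 19, 2034

(a) grant + 16 years → 6 June 2033.
(b) filing + 19 years → 5 January 2029.
Later of the two: 6 June 2033.
Interference Suspension Credit: +470 days → 19 September 2034.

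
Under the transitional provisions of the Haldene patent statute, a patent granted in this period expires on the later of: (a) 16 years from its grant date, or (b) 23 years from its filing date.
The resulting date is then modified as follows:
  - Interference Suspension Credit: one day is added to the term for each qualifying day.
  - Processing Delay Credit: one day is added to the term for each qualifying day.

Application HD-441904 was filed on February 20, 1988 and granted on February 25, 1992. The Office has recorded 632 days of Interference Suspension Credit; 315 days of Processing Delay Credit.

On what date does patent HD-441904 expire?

2013-09-24

(a) grant + 16 years → 25 February 2008.
(b) filing + 23 years → 20 February 2011.
Later of the two: 20 February 2011.
Interference Suspension Credit: +632 days → 13 November 2012.
Processing Delay Credit: +315 days → 24 September 2013.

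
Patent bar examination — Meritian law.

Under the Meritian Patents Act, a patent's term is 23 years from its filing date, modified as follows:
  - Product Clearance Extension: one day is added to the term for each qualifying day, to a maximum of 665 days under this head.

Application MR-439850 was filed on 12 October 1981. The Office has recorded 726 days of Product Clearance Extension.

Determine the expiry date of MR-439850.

Base term: filing date + 23 years → 12 October 2004.
Product Clearance Extension: 726 days claimed exceeds the 665-day cap, so +665 days → 8 August 2006.

August 8, 2006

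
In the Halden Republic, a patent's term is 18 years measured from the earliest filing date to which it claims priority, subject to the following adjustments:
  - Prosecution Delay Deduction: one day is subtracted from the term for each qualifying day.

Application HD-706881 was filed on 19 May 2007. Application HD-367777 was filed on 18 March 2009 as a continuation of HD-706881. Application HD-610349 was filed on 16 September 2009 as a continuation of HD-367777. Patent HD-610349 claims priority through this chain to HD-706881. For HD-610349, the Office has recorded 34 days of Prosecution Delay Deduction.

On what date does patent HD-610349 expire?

April 15, 2025

Earliest priority filing: 19 May 2007.
Base term: 19 May 2007 + 18 years → 19 May 2025.
Prosecution Delay Deduction: −34 days → 15 April 2025.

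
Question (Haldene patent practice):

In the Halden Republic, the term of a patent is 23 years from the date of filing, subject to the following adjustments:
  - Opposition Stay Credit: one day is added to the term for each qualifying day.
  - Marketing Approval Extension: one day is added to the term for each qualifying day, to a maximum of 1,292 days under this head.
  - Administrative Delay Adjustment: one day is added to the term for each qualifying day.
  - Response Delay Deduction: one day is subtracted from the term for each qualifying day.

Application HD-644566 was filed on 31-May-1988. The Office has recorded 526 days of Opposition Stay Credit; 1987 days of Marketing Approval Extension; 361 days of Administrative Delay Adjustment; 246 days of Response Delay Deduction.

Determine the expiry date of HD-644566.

September 14, 2016

Base term: filing date + 23 years → 31 May 2011.
Opposition Stay Credit: +526 days → 7 November 2012.
Marketing Approval Extension: 1987 days claimed exceeds the 1292-day cap, so +1292 days → 22 May 2016.
Administrative Delay Adjustment: +361 days → 18 May 2017.
Response Delay Deduction: −246 days → 14 September 2016.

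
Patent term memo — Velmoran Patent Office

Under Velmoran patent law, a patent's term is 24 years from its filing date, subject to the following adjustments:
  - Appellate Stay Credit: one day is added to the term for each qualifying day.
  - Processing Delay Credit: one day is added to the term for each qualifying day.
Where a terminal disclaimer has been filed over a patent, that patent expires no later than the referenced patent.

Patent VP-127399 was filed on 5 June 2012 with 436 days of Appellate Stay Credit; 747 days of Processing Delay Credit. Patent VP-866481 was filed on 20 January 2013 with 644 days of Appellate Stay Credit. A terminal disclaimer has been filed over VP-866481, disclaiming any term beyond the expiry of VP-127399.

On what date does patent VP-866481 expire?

2038-10-26

Natural term of VP-866481:
  Base: filing + 24 years → 20 January 2037.
  Appellate Stay Credit: +644 days → 26 October 2038.
Expiry of referenced patent VP-127399:
  Base: filing + 24 years → 5 June 2036.
  Appellate Stay Credit: +436 days → 15 August 2037.
  Processing Delay Credit: +747 days → 1 September 2039.
Terminal disclaimer: VP-866481 expires on the earlier of 26 October 2038 and 1 September 2039.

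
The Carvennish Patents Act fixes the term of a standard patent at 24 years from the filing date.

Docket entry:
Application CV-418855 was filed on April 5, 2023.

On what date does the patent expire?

Filing date + 24 years → 5 April 2047.

April 5, 2047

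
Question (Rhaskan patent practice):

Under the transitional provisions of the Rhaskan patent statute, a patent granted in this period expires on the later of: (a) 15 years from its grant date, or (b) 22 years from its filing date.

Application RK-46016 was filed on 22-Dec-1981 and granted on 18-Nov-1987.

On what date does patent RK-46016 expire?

(a) grant + 15 years → 18 November 2002.
(b) filing + 22 years → 22 December 2003.
Later of the two: 22 December 2003.

December 22, 2003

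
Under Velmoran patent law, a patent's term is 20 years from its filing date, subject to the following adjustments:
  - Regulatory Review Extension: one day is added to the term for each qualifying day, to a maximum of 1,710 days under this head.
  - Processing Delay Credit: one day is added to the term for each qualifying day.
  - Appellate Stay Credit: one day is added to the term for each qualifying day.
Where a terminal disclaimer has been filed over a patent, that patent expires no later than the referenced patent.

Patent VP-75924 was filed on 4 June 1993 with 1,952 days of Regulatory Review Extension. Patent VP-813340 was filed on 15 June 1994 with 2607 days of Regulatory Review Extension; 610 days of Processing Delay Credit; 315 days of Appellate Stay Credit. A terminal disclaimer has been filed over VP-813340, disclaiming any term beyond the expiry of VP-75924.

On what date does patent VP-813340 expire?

2018-02-08

Natural term of VP-813340:
  Base: filing + 20 years → 15 June 2014.
  Regulatory Review Extension: 2607 days claimed exceeds the 1710-day cap, so +1710 days → 19 February 2019.
  Processing Delay Credit: +610 days → 21 October 2020.
  Appellate Stay Credit: +315 days → 1 September 2021.
Expiry of referenced patent VP-75924:
  Base: filing + 20 years → 4 June 2013.
  Regulatory Review Extension: 1952 days claimed exceeds the 1710-day cap, so +1710 days → 8 February 2018.
Terminal disclaimer: VP-813340 expires on the earlier of 1 September 2021 and 8 February 2018.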